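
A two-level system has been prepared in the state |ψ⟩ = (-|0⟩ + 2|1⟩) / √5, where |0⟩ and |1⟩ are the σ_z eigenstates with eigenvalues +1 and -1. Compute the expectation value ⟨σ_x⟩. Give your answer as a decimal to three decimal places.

-0.800

⟨σ_x⟩ = 2 Re(a* b)/(|a|²+|b|²) with a = -1, b = 2.
a* b = -2, so ⟨σ_x⟩ = -4/5.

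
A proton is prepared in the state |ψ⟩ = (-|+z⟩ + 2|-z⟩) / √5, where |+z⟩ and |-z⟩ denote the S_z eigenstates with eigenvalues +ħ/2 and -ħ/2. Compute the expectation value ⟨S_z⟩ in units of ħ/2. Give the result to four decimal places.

-0.6000

⟨σ_z⟩ = |a|² - |b|² divided by |a|²+|b|², with a, b the |+z⟩, |-z⟩ amplitudes.
= (1 - 4)/5 = -3/5.
⟨S_z⟩ = (ħ/2)·⟨σ_z⟩.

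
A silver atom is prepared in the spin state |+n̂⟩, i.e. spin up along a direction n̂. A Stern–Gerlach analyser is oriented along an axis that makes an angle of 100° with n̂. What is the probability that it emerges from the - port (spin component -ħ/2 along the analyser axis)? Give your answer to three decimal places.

0.587

For spin-½, the probability of finding spin-up along an axis at angle θ to the initial spin direction is cos²(θ/2); spin-down is sin²(θ/2).
θ = 100°, so P = sin²(50°) ≈ 0.587.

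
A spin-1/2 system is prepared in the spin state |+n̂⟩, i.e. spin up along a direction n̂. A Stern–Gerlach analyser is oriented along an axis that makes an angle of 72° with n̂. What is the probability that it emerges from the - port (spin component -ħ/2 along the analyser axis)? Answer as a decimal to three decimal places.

For spin-½, the probability of finding spin-up along an axis at angle θ to the initial spin direction is cos²(θ/2); spin-down is sin²(θ/2).
θ = 72°, so P = sin²(36°) ≈ 0.345.

0.345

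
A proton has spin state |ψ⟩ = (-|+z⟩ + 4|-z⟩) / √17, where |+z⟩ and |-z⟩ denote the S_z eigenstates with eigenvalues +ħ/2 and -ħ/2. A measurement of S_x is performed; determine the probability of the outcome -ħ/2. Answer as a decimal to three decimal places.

0.735

|-x⟩ = (|+z⟩ - |-z⟩)/√2, so ⟨-x|ψ⟩ = (-5) / (√2·√17).
P = |-5|² / 34 = 25/34.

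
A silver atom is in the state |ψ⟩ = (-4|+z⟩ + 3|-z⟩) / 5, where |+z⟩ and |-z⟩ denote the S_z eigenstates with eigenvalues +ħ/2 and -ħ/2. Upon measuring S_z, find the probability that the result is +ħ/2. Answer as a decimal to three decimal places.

0.640

The +ħ/2 outcome corresponds to |+z⟩. Its amplitude in |ψ⟩ is -4/5.
P = |-4|² / 25 = 16/25.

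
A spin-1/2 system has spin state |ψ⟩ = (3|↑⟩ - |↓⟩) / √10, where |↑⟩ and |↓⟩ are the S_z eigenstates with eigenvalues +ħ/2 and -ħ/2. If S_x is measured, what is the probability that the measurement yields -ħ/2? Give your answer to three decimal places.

0.800

|-x⟩ = (|↑⟩ - |↓⟩)/√2, so ⟨-x|ψ⟩ = (4) / (√2·√10).
P = |4|² / 20 = 16/20.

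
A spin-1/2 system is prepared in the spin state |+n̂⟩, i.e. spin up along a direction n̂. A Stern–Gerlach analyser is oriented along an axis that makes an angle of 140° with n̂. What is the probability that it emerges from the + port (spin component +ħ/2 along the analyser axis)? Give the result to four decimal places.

For spin-½, the probability of finding spin-up along an axis at angle θ to the initial spin direction is cos²(θ/2); spin-down is sin²(θ/2).
θ = 140°, so P = cos²(70°) ≈ 0.1170.

0.1170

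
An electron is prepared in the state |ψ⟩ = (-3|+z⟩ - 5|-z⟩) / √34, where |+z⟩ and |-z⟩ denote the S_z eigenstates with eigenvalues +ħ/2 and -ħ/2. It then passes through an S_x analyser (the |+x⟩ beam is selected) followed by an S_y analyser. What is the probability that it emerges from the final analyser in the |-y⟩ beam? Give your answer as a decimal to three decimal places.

0.471

First analyser (S_x): P(|+x⟩) = |⟨+x|ψ⟩|² = 64/68.
After stage 1 the state is |+x⟩; P(|-y⟩) = |⟨-y|+x⟩|² = 1/2.
Joint probability = 64/68 × 1/2 = 0.471.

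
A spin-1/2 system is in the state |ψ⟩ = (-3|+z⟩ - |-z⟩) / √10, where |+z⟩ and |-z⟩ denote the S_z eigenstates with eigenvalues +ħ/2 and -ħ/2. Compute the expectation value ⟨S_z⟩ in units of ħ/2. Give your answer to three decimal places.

0.800

⟨σ_z⟩ = |a|² - |b|² divided by |a|²+|b|², with a, b the |+z⟩, |-z⟩ amplitudes.
= (9 - 1)/10 = 8/10.
⟨S_z⟩ = (ħ/2)·⟨σ_z⟩.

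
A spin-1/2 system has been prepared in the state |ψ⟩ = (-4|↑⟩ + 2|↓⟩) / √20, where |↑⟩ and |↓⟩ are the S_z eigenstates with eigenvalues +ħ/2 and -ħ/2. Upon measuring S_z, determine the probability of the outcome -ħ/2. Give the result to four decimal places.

The -ħ/2 outcome corresponds to |↓⟩. Its amplitude in |ψ⟩ is 2/√20.
P = |2|² / 20 = 4/20.

0.2000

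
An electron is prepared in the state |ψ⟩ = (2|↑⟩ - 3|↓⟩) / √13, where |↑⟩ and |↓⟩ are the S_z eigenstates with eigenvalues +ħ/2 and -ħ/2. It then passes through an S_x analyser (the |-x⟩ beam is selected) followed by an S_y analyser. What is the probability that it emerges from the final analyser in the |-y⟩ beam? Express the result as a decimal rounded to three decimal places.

First analyser (S_x): P(|-x⟩) = |⟨-x|ψ⟩|² = 25/26.
After stage 1 the state is |-x⟩; P(|-y⟩) = |⟨-y|-x⟩|² = 1/2.
Joint probability = 25/26 × 1/2 = 0.481.

0.481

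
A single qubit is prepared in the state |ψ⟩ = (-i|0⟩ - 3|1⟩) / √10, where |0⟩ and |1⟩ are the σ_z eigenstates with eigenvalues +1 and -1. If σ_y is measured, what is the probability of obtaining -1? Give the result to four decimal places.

0.8000

|-y⟩ = (|0⟩ - i|1⟩)/√2, so ⟨-y|ψ⟩ = (-4i) / (√2·√10).
P = |-4i|² / 20 = 16/20.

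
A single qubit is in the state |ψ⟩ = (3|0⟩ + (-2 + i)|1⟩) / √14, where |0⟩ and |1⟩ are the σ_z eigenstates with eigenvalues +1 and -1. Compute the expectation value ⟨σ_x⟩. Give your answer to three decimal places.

-0.857

⟨σ_x⟩ = 2 Re(a* b)/(|a|²+|b|²) with a = 3, b = (-2 + i).
a* b = (-6 + 3i), so ⟨σ_x⟩ = -12/14.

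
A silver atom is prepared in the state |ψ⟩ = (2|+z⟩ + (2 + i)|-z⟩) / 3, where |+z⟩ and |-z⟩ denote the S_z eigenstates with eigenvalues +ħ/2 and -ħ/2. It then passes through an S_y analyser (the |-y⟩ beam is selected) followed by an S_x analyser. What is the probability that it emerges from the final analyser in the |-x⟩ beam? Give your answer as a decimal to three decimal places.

First analyser (S_y): P(|-y⟩) = |⟨-y|ψ⟩|² = 5/18.
After stage 1 the state is |-y⟩; P(|-x⟩) = |⟨-x|-y⟩|² = 1/2.
Joint probability = 5/18 × 1/2 = 0.139.

0.139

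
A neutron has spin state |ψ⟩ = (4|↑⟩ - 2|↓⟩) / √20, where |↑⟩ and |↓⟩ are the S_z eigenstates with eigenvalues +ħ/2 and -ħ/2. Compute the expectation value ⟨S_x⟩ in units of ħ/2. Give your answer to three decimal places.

-0.800

⟨σ_x⟩ = 2 Re(a* b)/(|a|²+|b|²) with a = 4, b = -2.
a* b = -8, so ⟨σ_x⟩ = -16/20.
⟨S_x⟩ = (ħ/2)·⟨σ_x⟩.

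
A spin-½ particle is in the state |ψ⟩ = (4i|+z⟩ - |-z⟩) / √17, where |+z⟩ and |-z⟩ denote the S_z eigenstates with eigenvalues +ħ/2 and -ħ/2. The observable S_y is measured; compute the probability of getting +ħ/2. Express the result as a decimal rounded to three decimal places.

0.735

|+y⟩ = (|+z⟩ + i|-z⟩)/√2, so ⟨+y|ψ⟩ = (5i) / (√2·√17).
P = |5i|² / 34 = 25/34.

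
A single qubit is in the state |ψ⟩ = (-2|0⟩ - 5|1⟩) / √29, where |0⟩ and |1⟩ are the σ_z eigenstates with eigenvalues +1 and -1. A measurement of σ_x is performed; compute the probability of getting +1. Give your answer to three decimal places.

0.845

|+x⟩ = (|0⟩ + |1⟩)/√2, so ⟨+x|ψ⟩ = (-7) / (√2·√29).
P = |-7|² / 58 = 49/58.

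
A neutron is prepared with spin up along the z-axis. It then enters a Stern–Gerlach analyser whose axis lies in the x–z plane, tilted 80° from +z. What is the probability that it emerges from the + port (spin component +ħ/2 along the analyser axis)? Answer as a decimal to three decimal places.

For spin-½, the probability of finding spin-up along an axis at angle θ to the initial spin direction is cos²(θ/2); spin-down is sin²(θ/2).
θ = 80°, so P = cos²(40°) ≈ 0.587.

0.587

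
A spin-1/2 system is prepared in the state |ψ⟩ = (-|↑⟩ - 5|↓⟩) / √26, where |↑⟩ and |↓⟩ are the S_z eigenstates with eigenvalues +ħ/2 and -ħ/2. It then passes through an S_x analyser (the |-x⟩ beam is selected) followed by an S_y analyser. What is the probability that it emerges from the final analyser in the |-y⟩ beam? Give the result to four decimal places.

0.1538

First analyser (S_x): P(|-x⟩) = |⟨-x|ψ⟩|² = 16/52.
After stage 1 the state is |-x⟩; P(|-y⟩) = |⟨-y|-x⟩|² = 1/2.
Joint probability = 16/52 × 1/2 = 0.1538.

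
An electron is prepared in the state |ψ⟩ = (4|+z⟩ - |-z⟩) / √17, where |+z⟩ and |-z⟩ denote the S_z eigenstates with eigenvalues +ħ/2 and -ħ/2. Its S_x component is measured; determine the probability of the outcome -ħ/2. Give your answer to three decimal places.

0.735

|-x⟩ = (|+z⟩ - |-z⟩)/√2, so ⟨-x|ψ⟩ = (5) / (√2·√17).
P = |5|² / 34 = 25/34.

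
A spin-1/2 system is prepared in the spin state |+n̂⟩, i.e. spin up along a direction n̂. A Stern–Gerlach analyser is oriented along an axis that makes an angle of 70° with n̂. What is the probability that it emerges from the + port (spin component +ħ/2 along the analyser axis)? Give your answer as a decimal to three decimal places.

For spin-½, the probability of finding spin-up along an axis at angle θ to the initial spin direction is cos²(θ/2); spin-down is sin²(θ/2).
θ = 70°, so P = cos²(35°) ≈ 0.671.

0.671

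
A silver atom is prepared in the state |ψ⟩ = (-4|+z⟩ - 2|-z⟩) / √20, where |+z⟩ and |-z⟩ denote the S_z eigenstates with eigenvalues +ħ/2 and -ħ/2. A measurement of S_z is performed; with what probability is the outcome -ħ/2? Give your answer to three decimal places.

0.200

The -ħ/2 outcome corresponds to |-z⟩. Its amplitude in |ψ⟩ is -2/√20.
P = |-2|² / 20 = 4/20.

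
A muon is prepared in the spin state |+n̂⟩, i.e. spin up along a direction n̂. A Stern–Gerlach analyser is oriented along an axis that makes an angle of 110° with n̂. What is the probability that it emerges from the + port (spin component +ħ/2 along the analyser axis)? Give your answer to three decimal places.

0.329

For spin-½, the probability of finding spin-up along an axis at angle θ to the initial spin direction is cos²(θ/2); spin-down is sin²(θ/2).
θ = 110°, so P = cos²(55°) ≈ 0.329.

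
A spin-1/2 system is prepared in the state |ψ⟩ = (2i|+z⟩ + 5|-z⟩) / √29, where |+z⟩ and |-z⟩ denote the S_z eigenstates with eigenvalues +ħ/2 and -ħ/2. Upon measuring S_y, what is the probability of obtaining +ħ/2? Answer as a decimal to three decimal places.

0.155

|+y⟩ = (|+z⟩ + i|-z⟩)/√2, so ⟨+y|ψ⟩ = (-3i) / (√2·√29).
P = |-3i|² / 58 = 9/58.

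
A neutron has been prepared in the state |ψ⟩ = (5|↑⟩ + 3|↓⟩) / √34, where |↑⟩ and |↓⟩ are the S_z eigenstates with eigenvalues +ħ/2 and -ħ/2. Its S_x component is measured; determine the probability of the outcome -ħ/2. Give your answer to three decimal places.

0.059

|-x⟩ = (|↑⟩ - |↓⟩)/√2, so ⟨-x|ψ⟩ = (2) / (√2·√34).
P = |2|² / 68 = 4/68.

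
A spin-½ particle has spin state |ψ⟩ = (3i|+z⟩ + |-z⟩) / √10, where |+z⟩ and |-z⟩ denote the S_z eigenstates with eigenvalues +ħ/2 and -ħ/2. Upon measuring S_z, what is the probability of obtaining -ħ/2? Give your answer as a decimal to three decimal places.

0.100

The -ħ/2 outcome corresponds to |-z⟩. Its amplitude in |ψ⟩ is 1/√10.
P = |1|² / 10 = 1/10.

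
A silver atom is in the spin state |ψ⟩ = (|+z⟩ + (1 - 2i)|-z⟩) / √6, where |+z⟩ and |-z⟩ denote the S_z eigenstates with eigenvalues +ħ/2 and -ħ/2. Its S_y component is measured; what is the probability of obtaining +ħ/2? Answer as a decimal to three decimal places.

|+y⟩ = (|+z⟩ + i|-z⟩)/√2, so ⟨+y|ψ⟩ = (-1 - i) / (√2·√6).
P = |-1 - i|² / 12 = 2/12.

0.167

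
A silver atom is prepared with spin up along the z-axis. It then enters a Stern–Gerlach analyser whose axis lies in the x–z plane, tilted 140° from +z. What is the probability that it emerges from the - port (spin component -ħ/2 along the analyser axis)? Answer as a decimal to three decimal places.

0.883

For spin-½, the probability of finding spin-up along an axis at angle θ to the initial spin direction is cos²(θ/2); spin-down is sin²(θ/2).
θ = 140°, so P = sin²(70°) ≈ 0.883.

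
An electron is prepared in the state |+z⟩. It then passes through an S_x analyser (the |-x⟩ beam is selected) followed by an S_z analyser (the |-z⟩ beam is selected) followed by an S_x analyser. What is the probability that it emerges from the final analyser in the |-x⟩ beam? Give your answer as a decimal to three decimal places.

0.125

First analyser (S_x): from |+z⟩, P(|-x⟩) = 1/2.
After stage 1 the state is |-x⟩; P(|-z⟩) = |⟨-z|-x⟩|² = 1/2.
After stage 2 the state is |-z⟩; P(|-x⟩) = |⟨-x|-z⟩|² = 1/2.
Joint probability = 1/2 × 1/2 × 1/2 = 0.125.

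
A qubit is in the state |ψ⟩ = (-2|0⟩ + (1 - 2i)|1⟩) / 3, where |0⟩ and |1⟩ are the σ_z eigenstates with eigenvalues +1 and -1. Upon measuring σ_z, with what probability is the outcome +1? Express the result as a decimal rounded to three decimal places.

The +1 outcome corresponds to |0⟩. Its amplitude in |ψ⟩ is -2/3.
P = |-2|² / 9 = 4/9.

0.444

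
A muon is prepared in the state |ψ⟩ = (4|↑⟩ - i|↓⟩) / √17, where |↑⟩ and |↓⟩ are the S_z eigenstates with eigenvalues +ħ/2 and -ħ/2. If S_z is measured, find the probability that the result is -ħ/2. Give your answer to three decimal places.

The -ħ/2 outcome corresponds to |↓⟩. Its amplitude in |ψ⟩ is -i/√17.
P = |-i|² / 17 = 1/17.

0.059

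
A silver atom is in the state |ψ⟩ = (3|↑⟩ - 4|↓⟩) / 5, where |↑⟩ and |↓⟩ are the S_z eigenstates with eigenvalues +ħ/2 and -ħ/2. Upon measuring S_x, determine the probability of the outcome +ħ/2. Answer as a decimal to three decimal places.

0.020

|+x⟩ = (|↑⟩ + |↓⟩)/√2, so ⟨+x|ψ⟩ = (-1) / (√2·5).
P = |-1|² / 50 = 1/50.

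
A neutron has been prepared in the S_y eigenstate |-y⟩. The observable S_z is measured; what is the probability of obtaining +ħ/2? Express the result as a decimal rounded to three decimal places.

In the S_z basis, |-y⟩ = (|+z⟩ - i|-z⟩)/√2 and |+z⟩ = |+z⟩.
|⟨+z|-y⟩|² = 1/2.

0.500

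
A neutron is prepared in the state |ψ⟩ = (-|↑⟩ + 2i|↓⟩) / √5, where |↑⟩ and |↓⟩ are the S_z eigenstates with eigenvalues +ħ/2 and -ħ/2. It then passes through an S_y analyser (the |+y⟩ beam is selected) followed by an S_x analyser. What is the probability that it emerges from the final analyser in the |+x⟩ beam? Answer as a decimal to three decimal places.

0.050

First analyser (S_y): P(|+y⟩) = |⟨+y|ψ⟩|² = 1/10.
After stage 1 the state is |+y⟩; P(|+x⟩) = |⟨+x|+y⟩|² = 1/2.
Joint probability = 1/10 × 1/2 = 0.050.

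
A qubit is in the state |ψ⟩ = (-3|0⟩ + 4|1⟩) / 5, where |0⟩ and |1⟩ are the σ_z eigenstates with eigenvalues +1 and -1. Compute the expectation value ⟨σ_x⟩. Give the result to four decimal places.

⟨σ_x⟩ = 2 Re(a* b)/(|a|²+|b|²) with a = -3, b = 4.
a* b = -12, so ⟨σ_x⟩ = -24/25.

-0.9600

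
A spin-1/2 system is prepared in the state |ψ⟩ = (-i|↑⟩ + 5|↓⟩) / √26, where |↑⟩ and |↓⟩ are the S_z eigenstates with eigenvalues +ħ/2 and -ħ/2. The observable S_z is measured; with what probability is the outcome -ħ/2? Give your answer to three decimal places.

0.962

The -ħ/2 outcome corresponds to |↓⟩. Its amplitude in |ψ⟩ is 5/√26.
P = |5|² / 26 = 25/26.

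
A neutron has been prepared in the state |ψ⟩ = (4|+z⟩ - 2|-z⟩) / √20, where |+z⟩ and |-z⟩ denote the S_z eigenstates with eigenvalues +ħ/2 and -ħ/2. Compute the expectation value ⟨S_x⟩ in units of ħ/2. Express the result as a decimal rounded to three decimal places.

⟨σ_x⟩ = 2 Re(a* b)/(|a|²+|b|²) with a = 4, b = -2.
a* b = -8, so ⟨σ_x⟩ = -16/20.
⟨S_x⟩ = (ħ/2)·⟨σ_x⟩.

-0.800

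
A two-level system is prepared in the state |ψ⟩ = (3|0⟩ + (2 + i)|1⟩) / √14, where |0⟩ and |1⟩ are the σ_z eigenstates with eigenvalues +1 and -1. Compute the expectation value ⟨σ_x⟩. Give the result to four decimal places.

0.8571

⟨σ_x⟩ = 2 Re(a* b)/(|a|²+|b|²) with a = 3, b = (2 + i).
a* b = (6 + 3i), so ⟨σ_x⟩ = 12/14.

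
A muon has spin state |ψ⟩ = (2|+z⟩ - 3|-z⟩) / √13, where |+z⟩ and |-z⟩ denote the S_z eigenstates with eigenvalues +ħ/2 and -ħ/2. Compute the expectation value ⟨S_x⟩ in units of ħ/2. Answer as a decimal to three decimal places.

-0.923

⟨σ_x⟩ = 2 Re(a* b)/(|a|²+|b|²) with a = 2, b = -3.
a* b = -6, so ⟨σ_x⟩ = -12/13.
⟨S_x⟩ = (ħ/2)·⟨σ_x⟩.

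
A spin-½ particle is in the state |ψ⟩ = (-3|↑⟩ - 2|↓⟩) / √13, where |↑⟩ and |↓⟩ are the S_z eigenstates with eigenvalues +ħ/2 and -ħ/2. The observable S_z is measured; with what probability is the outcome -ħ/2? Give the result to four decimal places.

The -ħ/2 outcome corresponds to |↓⟩. Its amplitude in |ψ⟩ is -2/√13.
P = |-2|² / 13 = 4/13.

0.3077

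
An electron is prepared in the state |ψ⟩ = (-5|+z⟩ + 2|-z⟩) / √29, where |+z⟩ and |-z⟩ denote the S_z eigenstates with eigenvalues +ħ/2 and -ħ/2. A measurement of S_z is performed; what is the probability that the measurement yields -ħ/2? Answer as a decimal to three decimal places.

0.138

The -ħ/2 outcome corresponds to |-z⟩. Its amplitude in |ψ⟩ is 2/√29.
P = |2|² / 29 = 4/29.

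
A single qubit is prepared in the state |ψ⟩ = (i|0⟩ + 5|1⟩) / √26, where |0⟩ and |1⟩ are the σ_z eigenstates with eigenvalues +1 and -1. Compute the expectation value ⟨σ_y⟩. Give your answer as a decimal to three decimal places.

-0.385

⟨σ_y⟩ = 2 Im(a* b)/(|a|²+|b|²) with a = i, b = 5.
a* b = -5i, so ⟨σ_y⟩ = -10/26.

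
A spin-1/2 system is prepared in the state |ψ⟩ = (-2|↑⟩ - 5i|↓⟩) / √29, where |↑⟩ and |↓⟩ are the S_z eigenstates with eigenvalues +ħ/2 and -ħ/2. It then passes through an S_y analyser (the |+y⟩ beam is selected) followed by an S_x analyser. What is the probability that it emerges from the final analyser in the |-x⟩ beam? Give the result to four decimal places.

0.4224

First analyser (S_y): P(|+y⟩) = |⟨+y|ψ⟩|² = 49/58.
After stage 1 the state is |+y⟩; P(|-x⟩) = |⟨-x|+y⟩|² = 1/2.
Joint probability = 49/58 × 1/2 = 0.4224.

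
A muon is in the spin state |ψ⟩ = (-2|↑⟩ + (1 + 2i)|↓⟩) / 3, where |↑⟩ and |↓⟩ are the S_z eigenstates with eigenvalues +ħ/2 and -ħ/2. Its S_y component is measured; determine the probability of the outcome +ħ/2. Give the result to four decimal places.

0.0556

|+y⟩ = (|↑⟩ + i|↓⟩)/√2, so ⟨+y|ψ⟩ = (-i) / (√2·3).
P = |-i|² / 18 = 1/18.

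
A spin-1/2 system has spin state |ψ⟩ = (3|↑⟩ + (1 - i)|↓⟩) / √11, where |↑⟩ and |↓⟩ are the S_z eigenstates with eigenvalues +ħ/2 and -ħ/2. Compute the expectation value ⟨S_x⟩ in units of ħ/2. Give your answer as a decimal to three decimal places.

0.545

⟨σ_x⟩ = 2 Re(a* b)/(|a|²+|b|²) with a = 3, b = (1 - i).
a* b = (3 - 3i), so ⟨σ_x⟩ = 6/11.
⟨S_x⟩ = (ħ/2)·⟨σ_x⟩.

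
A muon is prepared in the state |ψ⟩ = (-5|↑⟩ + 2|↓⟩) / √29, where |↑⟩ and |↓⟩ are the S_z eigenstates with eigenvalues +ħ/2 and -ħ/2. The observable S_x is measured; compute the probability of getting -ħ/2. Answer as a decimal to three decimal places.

0.845

|-x⟩ = (|↑⟩ - |↓⟩)/√2, so ⟨-x|ψ⟩ = (-7) / (√2·√29).
P = |-7|² / 58 = 49/58.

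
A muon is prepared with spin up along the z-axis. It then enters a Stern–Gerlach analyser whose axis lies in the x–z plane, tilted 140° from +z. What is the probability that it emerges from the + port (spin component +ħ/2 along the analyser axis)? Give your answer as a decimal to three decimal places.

0.117

For spin-½, the probability of finding spin-up along an axis at angle θ to the initial spin direction is cos²(θ/2); spin-down is sin²(θ/2).
θ = 140°, so P = cos²(70°) ≈ 0.117.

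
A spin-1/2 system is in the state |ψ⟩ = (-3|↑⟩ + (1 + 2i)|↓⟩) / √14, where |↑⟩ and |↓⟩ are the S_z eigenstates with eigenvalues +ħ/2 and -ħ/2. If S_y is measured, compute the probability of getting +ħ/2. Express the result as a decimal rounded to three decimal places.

0.071

|+y⟩ = (|↑⟩ + i|↓⟩)/√2, so ⟨+y|ψ⟩ = (-1 - i) / (√2·√14).
P = |-1 - i|² / 28 = 2/28.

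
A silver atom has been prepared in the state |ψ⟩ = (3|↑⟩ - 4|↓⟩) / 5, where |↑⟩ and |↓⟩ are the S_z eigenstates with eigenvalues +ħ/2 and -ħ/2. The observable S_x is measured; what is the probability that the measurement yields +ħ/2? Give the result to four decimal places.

|+x⟩ = (|↑⟩ + |↓⟩)/√2, so ⟨+x|ψ⟩ = (-1) / (√2·5).
P = |-1|² / 50 = 1/50.

0.0200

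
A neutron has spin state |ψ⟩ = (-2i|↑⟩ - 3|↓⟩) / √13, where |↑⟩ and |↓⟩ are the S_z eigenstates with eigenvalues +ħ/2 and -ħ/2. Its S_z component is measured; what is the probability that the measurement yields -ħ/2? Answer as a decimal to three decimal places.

The -ħ/2 outcome corresponds to |↓⟩. Its amplitude in |ψ⟩ is -3/√13.
P = |-3|² / 13 = 9/13.

0.692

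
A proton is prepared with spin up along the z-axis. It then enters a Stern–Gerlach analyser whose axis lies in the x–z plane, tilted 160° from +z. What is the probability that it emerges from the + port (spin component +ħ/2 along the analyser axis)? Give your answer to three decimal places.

0.030

For spin-½, the probability of finding spin-up along an axis at angle θ to the initial spin direction is cos²(θ/2); spin-down is sin²(θ/2).
θ = 160°, so P = cos²(80°) ≈ 0.030.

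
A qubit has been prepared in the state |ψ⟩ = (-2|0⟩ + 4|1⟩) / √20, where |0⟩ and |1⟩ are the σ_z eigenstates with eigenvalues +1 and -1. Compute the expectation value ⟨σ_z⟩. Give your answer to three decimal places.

⟨σ_z⟩ = |a|² - |b|² divided by |a|²+|b|², with a, b the |0⟩, |1⟩ amplitudes.
= (4 - 16)/20 = -12/20.

-0.600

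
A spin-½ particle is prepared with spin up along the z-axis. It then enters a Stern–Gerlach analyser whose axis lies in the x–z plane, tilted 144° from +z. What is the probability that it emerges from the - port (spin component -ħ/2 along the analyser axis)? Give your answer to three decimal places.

0.905

For spin-½, the probability of finding spin-up along an axis at angle θ to the initial spin direction is cos²(θ/2); spin-down is sin²(θ/2).
θ = 144°, so P = sin²(72°) ≈ 0.905.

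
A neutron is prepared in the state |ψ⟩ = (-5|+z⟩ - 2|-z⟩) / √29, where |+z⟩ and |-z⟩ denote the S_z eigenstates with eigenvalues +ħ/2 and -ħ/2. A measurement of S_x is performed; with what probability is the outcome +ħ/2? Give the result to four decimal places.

|+x⟩ = (|+z⟩ + |-z⟩)/√2, so ⟨+x|ψ⟩ = (-7) / (√2·√29).
P = |-7|² / 58 = 49/58.

0.8448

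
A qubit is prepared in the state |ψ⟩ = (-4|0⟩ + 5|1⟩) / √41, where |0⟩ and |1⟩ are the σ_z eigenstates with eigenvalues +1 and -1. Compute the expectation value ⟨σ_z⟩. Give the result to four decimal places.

⟨σ_z⟩ = |a|² - |b|² divided by |a|²+|b|², with a, b the |0⟩, |1⟩ amplitudes.
= (16 - 25)/41 = -9/41.

-0.2195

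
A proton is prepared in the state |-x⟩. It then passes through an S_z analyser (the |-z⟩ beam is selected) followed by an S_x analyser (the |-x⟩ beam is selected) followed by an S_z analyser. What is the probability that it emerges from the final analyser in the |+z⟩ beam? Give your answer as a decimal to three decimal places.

0.125

First analyser (S_z): from |-x⟩, P(|-z⟩) = 1/2.
After stage 1 the state is |-z⟩; P(|-x⟩) = |⟨-x|-z⟩|² = 1/2.
After stage 2 the state is |-x⟩; P(|+z⟩) = |⟨+z|-x⟩|² = 1/2.
Joint probability = 1/2 × 1/2 × 1/2 = 0.125.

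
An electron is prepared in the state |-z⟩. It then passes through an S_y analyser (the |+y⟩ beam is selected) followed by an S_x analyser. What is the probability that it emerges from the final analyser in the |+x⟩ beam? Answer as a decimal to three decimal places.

0.250

First analyser (S_y): from |-z⟩, P(|+y⟩) = 1/2.
After stage 1 the state is |+y⟩; P(|+x⟩) = |⟨+x|+y⟩|² = 1/2.
Joint probability = 1/2 × 1/2 = 0.250.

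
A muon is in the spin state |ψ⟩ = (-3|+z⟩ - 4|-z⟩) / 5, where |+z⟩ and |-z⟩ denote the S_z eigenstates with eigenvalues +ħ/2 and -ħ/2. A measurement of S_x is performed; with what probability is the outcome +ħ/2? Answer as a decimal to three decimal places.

0.980

|+x⟩ = (|+z⟩ + |-z⟩)/√2, so ⟨+x|ψ⟩ = (-7) / (√2·5).
P = |-7|² / 50 = 49/50.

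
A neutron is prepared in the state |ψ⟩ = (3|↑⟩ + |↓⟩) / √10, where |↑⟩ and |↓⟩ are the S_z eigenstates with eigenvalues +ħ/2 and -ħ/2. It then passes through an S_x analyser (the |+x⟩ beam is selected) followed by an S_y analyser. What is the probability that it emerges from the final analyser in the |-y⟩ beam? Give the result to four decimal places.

First analyser (S_x): P(|+x⟩) = |⟨+x|ψ⟩|² = 16/20.
After stage 1 the state is |+x⟩; P(|-y⟩) = |⟨-y|+x⟩|² = 1/2.
Joint probability = 16/20 × 1/2 = 0.4000.

0.4000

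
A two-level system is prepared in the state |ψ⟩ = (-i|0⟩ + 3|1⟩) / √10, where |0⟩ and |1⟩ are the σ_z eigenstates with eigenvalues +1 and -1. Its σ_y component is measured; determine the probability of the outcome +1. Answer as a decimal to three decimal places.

0.800

|+y⟩ = (|0⟩ + i|1⟩)/√2, so ⟨+y|ψ⟩ = (-4i) / (√2·√10).
P = |-4i|² / 20 = 16/20.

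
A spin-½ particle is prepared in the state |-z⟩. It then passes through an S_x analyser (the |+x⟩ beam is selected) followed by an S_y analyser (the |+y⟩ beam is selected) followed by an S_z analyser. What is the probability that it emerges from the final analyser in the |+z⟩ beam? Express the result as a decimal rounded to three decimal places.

0.125

First analyser (S_x): from |-z⟩, P(|+x⟩) = 1/2.
After stage 1 the state is |+x⟩; P(|+y⟩) = |⟨+y|+x⟩|² = 1/2.
After stage 2 the state is |+y⟩; P(|+z⟩) = |⟨+z|+y⟩|² = 1/2.
Joint probability = 1/2 × 1/2 × 1/2 = 0.125.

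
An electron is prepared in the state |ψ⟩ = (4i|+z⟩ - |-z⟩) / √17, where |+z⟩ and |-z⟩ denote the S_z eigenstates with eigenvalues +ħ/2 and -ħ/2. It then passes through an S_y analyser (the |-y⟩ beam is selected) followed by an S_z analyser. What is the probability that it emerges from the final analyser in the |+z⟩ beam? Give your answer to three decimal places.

0.132

First analyser (S_y): P(|-y⟩) = |⟨-y|ψ⟩|² = 9/34.
After stage 1 the state is |-y⟩; P(|+z⟩) = |⟨+z|-y⟩|² = 1/2.
Joint probability = 9/34 × 1/2 = 0.132.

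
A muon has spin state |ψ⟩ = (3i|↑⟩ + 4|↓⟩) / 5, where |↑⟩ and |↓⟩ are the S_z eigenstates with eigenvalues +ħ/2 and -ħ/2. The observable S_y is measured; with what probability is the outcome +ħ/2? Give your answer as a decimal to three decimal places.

0.020

|+y⟩ = (|↑⟩ + i|↓⟩)/√2, so ⟨+y|ψ⟩ = (-i) / (√2·5).
P = |-i|² / 50 = 1/50.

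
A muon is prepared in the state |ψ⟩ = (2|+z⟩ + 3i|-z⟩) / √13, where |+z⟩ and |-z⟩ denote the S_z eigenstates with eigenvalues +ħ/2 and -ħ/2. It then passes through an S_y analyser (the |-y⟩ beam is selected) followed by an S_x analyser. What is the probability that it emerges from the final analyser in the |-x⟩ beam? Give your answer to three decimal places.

0.019

First analyser (S_y): P(|-y⟩) = |⟨-y|ψ⟩|² = 1/26.
After stage 1 the state is |-y⟩; P(|-x⟩) = |⟨-x|-y⟩|² = 1/2.
Joint probability = 1/26 × 1/2 = 0.019.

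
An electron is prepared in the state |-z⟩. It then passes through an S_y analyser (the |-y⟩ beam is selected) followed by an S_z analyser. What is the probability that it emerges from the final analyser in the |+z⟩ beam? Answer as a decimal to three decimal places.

First analyser (S_y): from |-z⟩, P(|-y⟩) = 1/2.
After stage 1 the state is |-y⟩; P(|+z⟩) = |⟨+z|-y⟩|² = 1/2.
Joint probability = 1/2 × 1/2 = 0.250.

0.250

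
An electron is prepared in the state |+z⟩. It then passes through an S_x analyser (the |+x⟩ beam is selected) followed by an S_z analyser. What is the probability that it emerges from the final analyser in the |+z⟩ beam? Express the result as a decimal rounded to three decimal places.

First analyser (S_x): from |+z⟩, P(|+x⟩) = 1/2.
After stage 1 the state is |+x⟩; P(|+z⟩) = |⟨+z|+x⟩|² = 1/2.
Joint probability = 1/2 × 1/2 = 0.250.

0.250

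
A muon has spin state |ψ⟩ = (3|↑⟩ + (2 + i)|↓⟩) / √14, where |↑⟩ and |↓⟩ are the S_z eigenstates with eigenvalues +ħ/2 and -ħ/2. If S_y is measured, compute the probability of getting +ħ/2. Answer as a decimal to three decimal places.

0.714

|+y⟩ = (|↑⟩ + i|↓⟩)/√2, so ⟨+y|ψ⟩ = (4 - 2i) / (√2·√14).
P = |4 - 2i|² / 28 = 20/28.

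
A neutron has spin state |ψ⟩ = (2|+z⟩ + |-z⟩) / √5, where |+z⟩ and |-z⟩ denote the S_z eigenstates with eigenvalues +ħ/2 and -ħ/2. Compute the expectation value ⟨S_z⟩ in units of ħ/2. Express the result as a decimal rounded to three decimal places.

⟨σ_z⟩ = |a|² - |b|² divided by |a|²+|b|², with a, b the |+z⟩, |-z⟩ amplitudes.
= (4 - 1)/5 = 3/5.
⟨S_z⟩ = (ħ/2)·⟨σ_z⟩.

0.600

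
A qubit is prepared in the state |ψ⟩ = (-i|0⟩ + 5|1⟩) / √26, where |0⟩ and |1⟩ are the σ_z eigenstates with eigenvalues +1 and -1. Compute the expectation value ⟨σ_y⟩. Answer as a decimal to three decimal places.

⟨σ_y⟩ = 2 Im(a* b)/(|a|²+|b|²) with a = -i, b = 5.
a* b = 5i, so ⟨σ_y⟩ = 10/26.

0.385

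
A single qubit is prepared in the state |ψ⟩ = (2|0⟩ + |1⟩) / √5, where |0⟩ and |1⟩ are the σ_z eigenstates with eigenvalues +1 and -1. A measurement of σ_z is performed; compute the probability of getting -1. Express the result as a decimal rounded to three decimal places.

0.200

The -1 outcome corresponds to |1⟩. Its amplitude in |ψ⟩ is 1/√5.
P = |1|² / 5 = 1/5.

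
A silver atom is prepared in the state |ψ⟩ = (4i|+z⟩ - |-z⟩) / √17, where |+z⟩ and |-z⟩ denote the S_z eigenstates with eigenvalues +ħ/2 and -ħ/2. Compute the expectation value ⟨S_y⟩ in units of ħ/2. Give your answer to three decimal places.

⟨σ_y⟩ = 2 Im(a* b)/(|a|²+|b|²) with a = 4i, b = -1.
a* b = 4i, so ⟨σ_y⟩ = 8/17.
⟨S_y⟩ = (ħ/2)·⟨σ_y⟩.

0.471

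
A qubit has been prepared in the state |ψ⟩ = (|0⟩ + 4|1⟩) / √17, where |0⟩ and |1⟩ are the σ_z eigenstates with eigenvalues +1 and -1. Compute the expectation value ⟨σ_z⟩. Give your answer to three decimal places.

-0.882

⟨σ_z⟩ = |a|² - |b|² divided by |a|²+|b|², with a, b the |0⟩, |1⟩ amplitudes.
= (1 - 16)/17 = -15/17.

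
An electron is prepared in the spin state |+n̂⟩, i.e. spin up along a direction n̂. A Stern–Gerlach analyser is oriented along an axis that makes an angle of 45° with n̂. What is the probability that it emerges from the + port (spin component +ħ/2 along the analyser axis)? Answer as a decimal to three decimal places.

For spin-½, the probability of finding spin-up along an axis at angle θ to the initial spin direction is cos²(θ/2); spin-down is sin²(θ/2).
θ = 45°, so P = cos²(22.5°) ≈ 0.854.

0.854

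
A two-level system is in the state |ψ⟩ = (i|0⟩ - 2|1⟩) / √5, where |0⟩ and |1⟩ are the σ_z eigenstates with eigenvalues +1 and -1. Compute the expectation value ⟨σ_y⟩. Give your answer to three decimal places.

⟨σ_y⟩ = 2 Im(a* b)/(|a|²+|b|²) with a = i, b = -2.
a* b = 2i, so ⟨σ_y⟩ = 4/5.

0.800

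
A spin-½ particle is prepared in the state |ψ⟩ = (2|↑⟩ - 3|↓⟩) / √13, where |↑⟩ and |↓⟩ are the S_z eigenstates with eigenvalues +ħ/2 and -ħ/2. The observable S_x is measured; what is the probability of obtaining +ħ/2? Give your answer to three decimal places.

0.038

|+x⟩ = (|↑⟩ + |↓⟩)/√2, so ⟨+x|ψ⟩ = (-1) / (√2·√13).
P = |-1|² / 26 = 1/26.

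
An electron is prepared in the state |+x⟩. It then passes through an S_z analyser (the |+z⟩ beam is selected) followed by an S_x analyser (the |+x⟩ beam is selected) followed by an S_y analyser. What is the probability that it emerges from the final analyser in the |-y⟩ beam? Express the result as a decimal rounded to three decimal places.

0.125

First analyser (S_z): from |+x⟩, P(|+z⟩) = 1/2.
After stage 1 the state is |+z⟩; P(|+x⟩) = |⟨+x|+z⟩|² = 1/2.
After stage 2 the state is |+x⟩; P(|-y⟩) = |⟨-y|+x⟩|² = 1/2.
Joint probability = 1/2 × 1/2 × 1/2 = 0.125.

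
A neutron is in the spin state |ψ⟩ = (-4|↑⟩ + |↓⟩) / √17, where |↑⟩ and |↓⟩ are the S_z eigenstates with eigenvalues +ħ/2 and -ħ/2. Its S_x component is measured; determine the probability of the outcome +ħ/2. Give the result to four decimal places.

0.2647

|+x⟩ = (|↑⟩ + |↓⟩)/√2, so ⟨+x|ψ⟩ = (-3) / (√2·√17).
P = |-3|² / 34 = 9/34.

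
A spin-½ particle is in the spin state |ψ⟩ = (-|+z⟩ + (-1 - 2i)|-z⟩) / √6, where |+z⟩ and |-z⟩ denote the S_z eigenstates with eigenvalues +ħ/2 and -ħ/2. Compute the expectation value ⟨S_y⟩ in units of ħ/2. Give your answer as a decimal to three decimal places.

0.667

⟨σ_y⟩ = 2 Im(a* b)/(|a|²+|b|²) with a = -1, b = (-1 - 2i).
a* b = (1 + 2i), so ⟨σ_y⟩ = 4/6.
⟨S_y⟩ = (ħ/2)·⟨σ_y⟩.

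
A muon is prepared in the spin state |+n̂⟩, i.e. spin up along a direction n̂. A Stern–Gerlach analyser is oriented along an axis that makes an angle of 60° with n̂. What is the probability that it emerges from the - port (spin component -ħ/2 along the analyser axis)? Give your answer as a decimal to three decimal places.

0.250

For spin-½, the probability of finding spin-up along an axis at angle θ to the initial spin direction is cos²(θ/2); spin-down is sin²(θ/2).
θ = 60°, so P = sin²(30°) ≈ 0.250.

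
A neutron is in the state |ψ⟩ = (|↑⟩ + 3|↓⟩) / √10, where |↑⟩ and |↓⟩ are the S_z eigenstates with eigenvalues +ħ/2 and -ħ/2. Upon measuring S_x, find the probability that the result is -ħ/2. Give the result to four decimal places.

0.2000

|-x⟩ = (|↑⟩ - |↓⟩)/√2, so ⟨-x|ψ⟩ = (-2) / (√2·√10).
P = |-2|² / 20 = 4/20.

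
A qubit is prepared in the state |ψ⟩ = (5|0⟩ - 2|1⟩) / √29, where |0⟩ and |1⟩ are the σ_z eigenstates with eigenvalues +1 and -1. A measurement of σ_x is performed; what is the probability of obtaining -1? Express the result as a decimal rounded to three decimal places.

|-x⟩ = (|0⟩ - |1⟩)/√2, so ⟨-x|ψ⟩ = (7) / (√2·√29).
P = |7|² / 58 = 49/58.

0.845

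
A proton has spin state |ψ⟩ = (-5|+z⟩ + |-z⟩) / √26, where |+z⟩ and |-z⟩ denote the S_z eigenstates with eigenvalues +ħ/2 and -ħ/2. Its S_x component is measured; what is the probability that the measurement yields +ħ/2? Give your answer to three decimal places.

0.308

|+x⟩ = (|+z⟩ + |-z⟩)/√2, so ⟨+x|ψ⟩ = (-4) / (√2·√26).
P = |-4|² / 52 = 16/52.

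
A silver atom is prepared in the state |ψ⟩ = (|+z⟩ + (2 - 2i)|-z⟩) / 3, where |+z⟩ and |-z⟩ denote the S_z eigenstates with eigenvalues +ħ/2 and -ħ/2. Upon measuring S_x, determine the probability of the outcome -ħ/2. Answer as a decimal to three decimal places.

0.278

|-x⟩ = (|+z⟩ - |-z⟩)/√2, so ⟨-x|ψ⟩ = (-1 + 2i) / (√2·3).
P = |-1 + 2i|² / 18 = 5/18.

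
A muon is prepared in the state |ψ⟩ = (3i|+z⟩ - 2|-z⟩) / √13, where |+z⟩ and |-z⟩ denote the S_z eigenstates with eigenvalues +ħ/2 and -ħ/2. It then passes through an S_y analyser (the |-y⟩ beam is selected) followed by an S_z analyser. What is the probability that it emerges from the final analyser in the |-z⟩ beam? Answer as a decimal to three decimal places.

First analyser (S_y): P(|-y⟩) = |⟨-y|ψ⟩|² = 1/26.
After stage 1 the state is |-y⟩; P(|-z⟩) = |⟨-z|-y⟩|² = 1/2.
Joint probability = 1/26 × 1/2 = 0.019.

0.019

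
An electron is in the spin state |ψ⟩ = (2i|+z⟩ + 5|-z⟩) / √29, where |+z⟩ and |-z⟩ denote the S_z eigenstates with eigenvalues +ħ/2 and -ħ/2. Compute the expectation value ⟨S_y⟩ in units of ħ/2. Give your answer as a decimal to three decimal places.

-0.690

⟨σ_y⟩ = 2 Im(a* b)/(|a|²+|b|²) with a = 2i, b = 5.
a* b = -10i, so ⟨σ_y⟩ = -20/29.
⟨S_y⟩ = (ħ/2)·⟨σ_y⟩.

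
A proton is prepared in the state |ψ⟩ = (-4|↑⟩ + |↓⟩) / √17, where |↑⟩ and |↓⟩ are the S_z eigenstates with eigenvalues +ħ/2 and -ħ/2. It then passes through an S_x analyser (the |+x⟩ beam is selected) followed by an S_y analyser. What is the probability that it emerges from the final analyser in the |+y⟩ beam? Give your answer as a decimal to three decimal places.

0.132

First analyser (S_x): P(|+x⟩) = |⟨+x|ψ⟩|² = 9/34.
After stage 1 the state is |+x⟩; P(|+y⟩) = |⟨+y|+x⟩|² = 1/2.
Joint probability = 9/34 × 1/2 = 0.132.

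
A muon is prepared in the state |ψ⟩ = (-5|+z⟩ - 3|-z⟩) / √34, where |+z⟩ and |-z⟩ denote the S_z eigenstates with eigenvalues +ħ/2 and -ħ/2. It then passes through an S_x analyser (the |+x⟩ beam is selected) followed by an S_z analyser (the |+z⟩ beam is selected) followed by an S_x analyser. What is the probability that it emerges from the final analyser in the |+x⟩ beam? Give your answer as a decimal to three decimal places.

First analyser (S_x): P(|+x⟩) = |⟨+x|ψ⟩|² = 64/68.
After stage 1 the state is |+x⟩; P(|+z⟩) = |⟨+z|+x⟩|² = 1/2.
After stage 2 the state is |+z⟩; P(|+x⟩) = |⟨+x|+z⟩|² = 1/2.
Joint probability = 64/68 × 1/2 × 1/2 = 0.235.

0.235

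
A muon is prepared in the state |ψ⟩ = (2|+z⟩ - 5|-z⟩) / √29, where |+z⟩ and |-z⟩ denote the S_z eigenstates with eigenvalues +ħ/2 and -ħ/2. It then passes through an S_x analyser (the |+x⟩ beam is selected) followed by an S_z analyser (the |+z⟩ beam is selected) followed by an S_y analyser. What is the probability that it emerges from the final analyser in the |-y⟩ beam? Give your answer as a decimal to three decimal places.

0.039

First analyser (S_x): P(|+x⟩) = |⟨+x|ψ⟩|² = 9/58.
After stage 1 the state is |+x⟩; P(|+z⟩) = |⟨+z|+x⟩|² = 1/2.
After stage 2 the state is |+z⟩; P(|-y⟩) = |⟨-y|+z⟩|² = 1/2.
Joint probability = 9/58 × 1/2 × 1/2 = 0.039.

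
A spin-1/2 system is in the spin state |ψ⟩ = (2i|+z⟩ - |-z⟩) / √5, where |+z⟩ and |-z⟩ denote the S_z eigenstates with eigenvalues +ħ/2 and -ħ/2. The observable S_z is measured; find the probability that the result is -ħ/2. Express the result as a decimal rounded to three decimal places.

0.200

The -ħ/2 outcome corresponds to |-z⟩. Its amplitude in |ψ⟩ is -1/√5.
P = |-1|² / 5 = 1/5.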